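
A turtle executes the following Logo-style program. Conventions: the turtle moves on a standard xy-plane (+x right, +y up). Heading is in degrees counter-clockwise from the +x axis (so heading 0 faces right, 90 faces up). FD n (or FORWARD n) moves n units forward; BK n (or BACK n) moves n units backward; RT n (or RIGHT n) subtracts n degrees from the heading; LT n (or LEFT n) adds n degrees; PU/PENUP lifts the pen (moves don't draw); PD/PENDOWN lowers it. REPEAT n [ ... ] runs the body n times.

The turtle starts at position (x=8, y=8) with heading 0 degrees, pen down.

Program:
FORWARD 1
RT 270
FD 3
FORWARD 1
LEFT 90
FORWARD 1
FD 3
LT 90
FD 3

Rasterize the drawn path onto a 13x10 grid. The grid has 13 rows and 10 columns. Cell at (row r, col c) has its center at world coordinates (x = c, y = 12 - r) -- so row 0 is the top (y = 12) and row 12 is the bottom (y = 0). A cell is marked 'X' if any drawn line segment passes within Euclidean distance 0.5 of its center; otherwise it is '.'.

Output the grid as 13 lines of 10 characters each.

Answer: .....XXXXX
.....X...X
.....X...X
.....X...X
........XX
..........
..........
..........
..........
..........
..........
..........
..........

Derivation:
Segment 0: (8,8) -> (9,8)
Segment 1: (9,8) -> (9,11)
Segment 2: (9,11) -> (9,12)
Segment 3: (9,12) -> (8,12)
Segment 4: (8,12) -> (5,12)
Segment 5: (5,12) -> (5,9)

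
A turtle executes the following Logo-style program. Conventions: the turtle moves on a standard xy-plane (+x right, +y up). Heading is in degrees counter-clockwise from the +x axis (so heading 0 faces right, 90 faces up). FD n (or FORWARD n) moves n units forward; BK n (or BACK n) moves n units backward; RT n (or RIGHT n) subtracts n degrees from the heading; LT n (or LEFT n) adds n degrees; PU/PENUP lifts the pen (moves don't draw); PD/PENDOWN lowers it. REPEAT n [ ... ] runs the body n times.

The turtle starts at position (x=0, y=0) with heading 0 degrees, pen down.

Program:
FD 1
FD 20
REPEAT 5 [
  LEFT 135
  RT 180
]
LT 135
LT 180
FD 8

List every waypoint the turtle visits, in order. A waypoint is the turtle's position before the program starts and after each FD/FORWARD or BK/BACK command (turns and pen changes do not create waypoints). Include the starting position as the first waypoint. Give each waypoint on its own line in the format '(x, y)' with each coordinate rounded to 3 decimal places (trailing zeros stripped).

Executing turtle program step by step:
Start: pos=(0,0), heading=0, pen down
FD 1: (0,0) -> (1,0) [heading=0, draw]
FD 20: (1,0) -> (21,0) [heading=0, draw]
REPEAT 5 [
  -- iteration 1/5 --
  LT 135: heading 0 -> 135
  RT 180: heading 135 -> 315
  -- iteration 2/5 --
  LT 135: heading 315 -> 90
  RT 180: heading 90 -> 270
  -- iteration 3/5 --
  LT 135: heading 270 -> 45
  RT 180: heading 45 -> 225
  -- iteration 4/5 --
  LT 135: heading 225 -> 0
  RT 180: heading 0 -> 180
  -- iteration 5/5 --
  LT 135: heading 180 -> 315
  RT 180: heading 315 -> 135
]
LT 135: heading 135 -> 270
LT 180: heading 270 -> 90
FD 8: (21,0) -> (21,8) [heading=90, draw]
Final: pos=(21,8), heading=90, 3 segment(s) drawn
Waypoints (4 total):
(0, 0)
(1, 0)
(21, 0)
(21, 8)

Answer: (0, 0)
(1, 0)
(21, 0)
(21, 8)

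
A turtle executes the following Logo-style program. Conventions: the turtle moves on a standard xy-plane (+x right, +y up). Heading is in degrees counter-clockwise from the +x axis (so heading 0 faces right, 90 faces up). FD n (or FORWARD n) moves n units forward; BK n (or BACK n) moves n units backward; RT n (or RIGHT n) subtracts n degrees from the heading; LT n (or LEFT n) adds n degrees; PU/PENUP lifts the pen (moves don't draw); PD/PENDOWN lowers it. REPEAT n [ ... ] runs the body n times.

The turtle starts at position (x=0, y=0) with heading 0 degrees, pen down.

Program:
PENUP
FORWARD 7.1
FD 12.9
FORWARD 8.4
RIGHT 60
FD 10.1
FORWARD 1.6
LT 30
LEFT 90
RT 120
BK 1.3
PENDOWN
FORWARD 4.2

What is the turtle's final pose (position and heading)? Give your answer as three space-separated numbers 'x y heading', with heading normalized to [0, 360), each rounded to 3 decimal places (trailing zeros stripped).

Executing turtle program step by step:
Start: pos=(0,0), heading=0, pen down
PU: pen up
FD 7.1: (0,0) -> (7.1,0) [heading=0, move]
FD 12.9: (7.1,0) -> (20,0) [heading=0, move]
FD 8.4: (20,0) -> (28.4,0) [heading=0, move]
RT 60: heading 0 -> 300
FD 10.1: (28.4,0) -> (33.45,-8.747) [heading=300, move]
FD 1.6: (33.45,-8.747) -> (34.25,-10.132) [heading=300, move]
LT 30: heading 300 -> 330
LT 90: heading 330 -> 60
RT 120: heading 60 -> 300
BK 1.3: (34.25,-10.132) -> (33.6,-9.007) [heading=300, move]
PD: pen down
FD 4.2: (33.6,-9.007) -> (35.7,-12.644) [heading=300, draw]
Final: pos=(35.7,-12.644), heading=300, 1 segment(s) drawn

Answer: 35.7 -12.644 300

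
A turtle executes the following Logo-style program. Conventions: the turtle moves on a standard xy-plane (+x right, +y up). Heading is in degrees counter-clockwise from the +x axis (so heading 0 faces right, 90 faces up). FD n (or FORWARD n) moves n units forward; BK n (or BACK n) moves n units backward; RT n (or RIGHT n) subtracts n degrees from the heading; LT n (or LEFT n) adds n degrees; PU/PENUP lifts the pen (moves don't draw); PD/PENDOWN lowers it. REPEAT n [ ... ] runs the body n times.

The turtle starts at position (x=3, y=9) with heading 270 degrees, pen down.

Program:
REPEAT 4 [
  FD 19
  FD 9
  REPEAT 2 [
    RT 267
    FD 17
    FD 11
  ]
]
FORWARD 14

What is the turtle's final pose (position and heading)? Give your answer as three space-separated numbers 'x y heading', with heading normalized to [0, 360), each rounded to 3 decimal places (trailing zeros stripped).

Answer: 9.779 -8.895 294

Derivation:
Executing turtle program step by step:
Start: pos=(3,9), heading=270, pen down
REPEAT 4 [
  -- iteration 1/4 --
  FD 19: (3,9) -> (3,-10) [heading=270, draw]
  FD 9: (3,-10) -> (3,-19) [heading=270, draw]
  REPEAT 2 [
    -- iteration 1/2 --
    RT 267: heading 270 -> 3
    FD 17: (3,-19) -> (19.977,-18.11) [heading=3, draw]
    FD 11: (19.977,-18.11) -> (30.962,-17.535) [heading=3, draw]
    -- iteration 2/2 --
    RT 267: heading 3 -> 96
    FD 17: (30.962,-17.535) -> (29.185,-0.628) [heading=96, draw]
    FD 11: (29.185,-0.628) -> (28.035,10.312) [heading=96, draw]
  ]
  -- iteration 2/4 --
  FD 19: (28.035,10.312) -> (26.049,29.208) [heading=96, draw]
  FD 9: (26.049,29.208) -> (25.108,38.159) [heading=96, draw]
  REPEAT 2 [
    -- iteration 1/2 --
    RT 267: heading 96 -> 189
    FD 17: (25.108,38.159) -> (8.317,35.499) [heading=189, draw]
    FD 11: (8.317,35.499) -> (-2.547,33.778) [heading=189, draw]
    -- iteration 2/2 --
    RT 267: heading 189 -> 282
    FD 17: (-2.547,33.778) -> (0.987,17.15) [heading=282, draw]
    FD 11: (0.987,17.15) -> (3.274,6.39) [heading=282, draw]
  ]
  -- iteration 3/4 --
  FD 19: (3.274,6.39) -> (7.225,-12.194) [heading=282, draw]
  FD 9: (7.225,-12.194) -> (9.096,-20.998) [heading=282, draw]
  REPEAT 2 [
    -- iteration 1/2 --
    RT 267: heading 282 -> 15
    FD 17: (9.096,-20.998) -> (25.517,-16.598) [heading=15, draw]
    FD 11: (25.517,-16.598) -> (36.142,-13.751) [heading=15, draw]
    -- iteration 2/2 --
    RT 267: heading 15 -> 108
    FD 17: (36.142,-13.751) -> (30.888,2.417) [heading=108, draw]
    FD 11: (30.888,2.417) -> (27.489,12.879) [heading=108, draw]
  ]
  -- iteration 4/4 --
  FD 19: (27.489,12.879) -> (21.618,30.949) [heading=108, draw]
  FD 9: (21.618,30.949) -> (18.837,39.508) [heading=108, draw]
  REPEAT 2 [
    -- iteration 1/2 --
    RT 267: heading 108 -> 201
    FD 17: (18.837,39.508) -> (2.966,33.416) [heading=201, draw]
    FD 11: (2.966,33.416) -> (-7.303,29.474) [heading=201, draw]
    -- iteration 2/2 --
    RT 267: heading 201 -> 294
    FD 17: (-7.303,29.474) -> (-0.389,13.944) [heading=294, draw]
    FD 11: (-0.389,13.944) -> (4.085,3.895) [heading=294, draw]
  ]
]
FD 14: (4.085,3.895) -> (9.779,-8.895) [heading=294, draw]
Final: pos=(9.779,-8.895), heading=294, 25 segment(s) drawn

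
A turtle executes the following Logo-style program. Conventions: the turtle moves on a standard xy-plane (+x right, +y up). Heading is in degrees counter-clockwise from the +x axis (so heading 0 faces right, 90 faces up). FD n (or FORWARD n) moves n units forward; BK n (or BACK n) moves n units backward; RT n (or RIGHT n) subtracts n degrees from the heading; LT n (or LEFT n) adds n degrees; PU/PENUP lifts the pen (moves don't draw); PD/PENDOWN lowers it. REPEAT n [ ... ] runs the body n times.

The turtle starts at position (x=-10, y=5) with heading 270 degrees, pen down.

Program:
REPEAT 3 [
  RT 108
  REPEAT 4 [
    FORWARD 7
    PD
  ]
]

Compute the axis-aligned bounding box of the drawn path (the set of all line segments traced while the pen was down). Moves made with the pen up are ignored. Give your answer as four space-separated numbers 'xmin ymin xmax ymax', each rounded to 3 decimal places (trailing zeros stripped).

Answer: -36.63 5 -3.714 36.305

Derivation:
Executing turtle program step by step:
Start: pos=(-10,5), heading=270, pen down
REPEAT 3 [
  -- iteration 1/3 --
  RT 108: heading 270 -> 162
  REPEAT 4 [
    -- iteration 1/4 --
    FD 7: (-10,5) -> (-16.657,7.163) [heading=162, draw]
    PD: pen down
    -- iteration 2/4 --
    FD 7: (-16.657,7.163) -> (-23.315,9.326) [heading=162, draw]
    PD: pen down
    -- iteration 3/4 --
    FD 7: (-23.315,9.326) -> (-29.972,11.489) [heading=162, draw]
    PD: pen down
    -- iteration 4/4 --
    FD 7: (-29.972,11.489) -> (-36.63,13.652) [heading=162, draw]
    PD: pen down
  ]
  -- iteration 2/3 --
  RT 108: heading 162 -> 54
  REPEAT 4 [
    -- iteration 1/4 --
    FD 7: (-36.63,13.652) -> (-32.515,19.316) [heading=54, draw]
    PD: pen down
    -- iteration 2/4 --
    FD 7: (-32.515,19.316) -> (-28.401,24.979) [heading=54, draw]
    PD: pen down
    -- iteration 3/4 --
    FD 7: (-28.401,24.979) -> (-24.286,30.642) [heading=54, draw]
    PD: pen down
    -- iteration 4/4 --
    FD 7: (-24.286,30.642) -> (-20.172,36.305) [heading=54, draw]
    PD: pen down
  ]
  -- iteration 3/3 --
  RT 108: heading 54 -> 306
  REPEAT 4 [
    -- iteration 1/4 --
    FD 7: (-20.172,36.305) -> (-16.057,30.642) [heading=306, draw]
    PD: pen down
    -- iteration 2/4 --
    FD 7: (-16.057,30.642) -> (-11.943,24.979) [heading=306, draw]
    PD: pen down
    -- iteration 3/4 --
    FD 7: (-11.943,24.979) -> (-7.828,19.316) [heading=306, draw]
    PD: pen down
    -- iteration 4/4 --
    FD 7: (-7.828,19.316) -> (-3.714,13.652) [heading=306, draw]
    PD: pen down
  ]
]
Final: pos=(-3.714,13.652), heading=306, 12 segment(s) drawn

Segment endpoints: x in {-36.63, -32.515, -29.972, -28.401, -24.286, -23.315, -20.172, -16.657, -16.057, -11.943, -10, -7.828, -3.714}, y in {5, 7.163, 9.326, 11.489, 13.652, 19.316, 24.979, 30.642, 36.305}
xmin=-36.63, ymin=5, xmax=-3.714, ymax=36.305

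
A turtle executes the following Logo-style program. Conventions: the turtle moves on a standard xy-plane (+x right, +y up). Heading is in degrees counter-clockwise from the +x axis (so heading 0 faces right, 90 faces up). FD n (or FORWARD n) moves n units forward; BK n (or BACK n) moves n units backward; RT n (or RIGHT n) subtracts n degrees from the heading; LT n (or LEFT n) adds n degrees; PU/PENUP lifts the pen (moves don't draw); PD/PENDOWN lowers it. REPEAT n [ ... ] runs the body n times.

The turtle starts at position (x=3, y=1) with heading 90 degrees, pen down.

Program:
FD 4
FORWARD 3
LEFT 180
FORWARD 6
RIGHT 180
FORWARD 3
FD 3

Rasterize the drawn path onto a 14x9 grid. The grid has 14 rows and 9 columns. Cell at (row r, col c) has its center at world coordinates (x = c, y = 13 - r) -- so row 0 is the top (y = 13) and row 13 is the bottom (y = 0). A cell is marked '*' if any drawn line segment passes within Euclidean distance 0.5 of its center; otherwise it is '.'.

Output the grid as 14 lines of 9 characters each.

Answer: .........
.........
.........
.........
.........
...*.....
...*.....
...*.....
...*.....
...*.....
...*.....
...*.....
...*.....
.........

Derivation:
Segment 0: (3,1) -> (3,5)
Segment 1: (3,5) -> (3,8)
Segment 2: (3,8) -> (3,2)
Segment 3: (3,2) -> (3,5)
Segment 4: (3,5) -> (3,8)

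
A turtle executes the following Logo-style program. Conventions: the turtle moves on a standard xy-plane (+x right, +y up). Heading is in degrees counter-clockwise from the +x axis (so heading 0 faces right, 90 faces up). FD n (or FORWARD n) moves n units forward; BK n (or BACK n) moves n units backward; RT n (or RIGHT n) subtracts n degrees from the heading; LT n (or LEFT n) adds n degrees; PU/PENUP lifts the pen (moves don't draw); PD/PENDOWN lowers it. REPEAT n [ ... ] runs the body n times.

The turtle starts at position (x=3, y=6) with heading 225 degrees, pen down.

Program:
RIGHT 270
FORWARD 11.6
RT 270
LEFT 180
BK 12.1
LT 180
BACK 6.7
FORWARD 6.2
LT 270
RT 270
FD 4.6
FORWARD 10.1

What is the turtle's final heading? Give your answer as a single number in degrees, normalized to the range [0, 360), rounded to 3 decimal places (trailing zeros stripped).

Executing turtle program step by step:
Start: pos=(3,6), heading=225, pen down
RT 270: heading 225 -> 315
FD 11.6: (3,6) -> (11.202,-2.202) [heading=315, draw]
RT 270: heading 315 -> 45
LT 180: heading 45 -> 225
BK 12.1: (11.202,-2.202) -> (19.758,6.354) [heading=225, draw]
LT 180: heading 225 -> 45
BK 6.7: (19.758,6.354) -> (15.021,1.616) [heading=45, draw]
FD 6.2: (15.021,1.616) -> (19.405,6) [heading=45, draw]
LT 270: heading 45 -> 315
RT 270: heading 315 -> 45
FD 4.6: (19.405,6) -> (22.658,9.253) [heading=45, draw]
FD 10.1: (22.658,9.253) -> (29.799,16.394) [heading=45, draw]
Final: pos=(29.799,16.394), heading=45, 6 segment(s) drawn

Answer: 45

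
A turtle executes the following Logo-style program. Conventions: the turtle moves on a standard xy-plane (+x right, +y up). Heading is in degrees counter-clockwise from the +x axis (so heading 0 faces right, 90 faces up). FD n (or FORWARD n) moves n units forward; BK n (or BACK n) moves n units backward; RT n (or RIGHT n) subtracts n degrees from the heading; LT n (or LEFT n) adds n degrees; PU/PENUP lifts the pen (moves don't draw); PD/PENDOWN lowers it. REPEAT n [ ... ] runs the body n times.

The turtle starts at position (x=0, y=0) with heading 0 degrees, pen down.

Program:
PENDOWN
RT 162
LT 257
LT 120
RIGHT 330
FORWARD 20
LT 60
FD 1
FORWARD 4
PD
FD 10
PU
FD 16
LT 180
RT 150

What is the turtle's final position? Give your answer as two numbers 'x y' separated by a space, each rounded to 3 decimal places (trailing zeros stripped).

Executing turtle program step by step:
Start: pos=(0,0), heading=0, pen down
PD: pen down
RT 162: heading 0 -> 198
LT 257: heading 198 -> 95
LT 120: heading 95 -> 215
RT 330: heading 215 -> 245
FD 20: (0,0) -> (-8.452,-18.126) [heading=245, draw]
LT 60: heading 245 -> 305
FD 1: (-8.452,-18.126) -> (-7.879,-18.945) [heading=305, draw]
FD 4: (-7.879,-18.945) -> (-5.584,-22.222) [heading=305, draw]
PD: pen down
FD 10: (-5.584,-22.222) -> (0.151,-30.413) [heading=305, draw]
PU: pen up
FD 16: (0.151,-30.413) -> (9.329,-43.52) [heading=305, move]
LT 180: heading 305 -> 125
RT 150: heading 125 -> 335
Final: pos=(9.329,-43.52), heading=335, 4 segment(s) drawn

Answer: 9.329 -43.52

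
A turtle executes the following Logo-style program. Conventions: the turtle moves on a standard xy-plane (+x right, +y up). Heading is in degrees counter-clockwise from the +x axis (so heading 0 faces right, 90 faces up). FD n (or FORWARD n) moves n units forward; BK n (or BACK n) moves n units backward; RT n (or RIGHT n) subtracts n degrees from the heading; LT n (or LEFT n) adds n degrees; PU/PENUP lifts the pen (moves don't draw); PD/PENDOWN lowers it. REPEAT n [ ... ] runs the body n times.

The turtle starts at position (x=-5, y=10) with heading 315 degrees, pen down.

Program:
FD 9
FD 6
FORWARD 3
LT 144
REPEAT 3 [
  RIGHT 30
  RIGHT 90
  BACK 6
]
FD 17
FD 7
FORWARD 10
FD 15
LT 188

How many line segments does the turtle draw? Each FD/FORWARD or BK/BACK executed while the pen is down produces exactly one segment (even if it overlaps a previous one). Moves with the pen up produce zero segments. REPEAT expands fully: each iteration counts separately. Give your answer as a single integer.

Answer: 10

Derivation:
Executing turtle program step by step:
Start: pos=(-5,10), heading=315, pen down
FD 9: (-5,10) -> (1.364,3.636) [heading=315, draw]
FD 6: (1.364,3.636) -> (5.607,-0.607) [heading=315, draw]
FD 3: (5.607,-0.607) -> (7.728,-2.728) [heading=315, draw]
LT 144: heading 315 -> 99
REPEAT 3 [
  -- iteration 1/3 --
  RT 30: heading 99 -> 69
  RT 90: heading 69 -> 339
  BK 6: (7.728,-2.728) -> (2.126,-0.578) [heading=339, draw]
  -- iteration 2/3 --
  RT 30: heading 339 -> 309
  RT 90: heading 309 -> 219
  BK 6: (2.126,-0.578) -> (6.789,3.198) [heading=219, draw]
  -- iteration 3/3 --
  RT 30: heading 219 -> 189
  RT 90: heading 189 -> 99
  BK 6: (6.789,3.198) -> (7.728,-2.728) [heading=99, draw]
]
FD 17: (7.728,-2.728) -> (5.069,14.063) [heading=99, draw]
FD 7: (5.069,14.063) -> (3.973,20.977) [heading=99, draw]
FD 10: (3.973,20.977) -> (2.409,30.853) [heading=99, draw]
FD 15: (2.409,30.853) -> (0.063,45.669) [heading=99, draw]
LT 188: heading 99 -> 287
Final: pos=(0.063,45.669), heading=287, 10 segment(s) drawn
Segments drawn: 10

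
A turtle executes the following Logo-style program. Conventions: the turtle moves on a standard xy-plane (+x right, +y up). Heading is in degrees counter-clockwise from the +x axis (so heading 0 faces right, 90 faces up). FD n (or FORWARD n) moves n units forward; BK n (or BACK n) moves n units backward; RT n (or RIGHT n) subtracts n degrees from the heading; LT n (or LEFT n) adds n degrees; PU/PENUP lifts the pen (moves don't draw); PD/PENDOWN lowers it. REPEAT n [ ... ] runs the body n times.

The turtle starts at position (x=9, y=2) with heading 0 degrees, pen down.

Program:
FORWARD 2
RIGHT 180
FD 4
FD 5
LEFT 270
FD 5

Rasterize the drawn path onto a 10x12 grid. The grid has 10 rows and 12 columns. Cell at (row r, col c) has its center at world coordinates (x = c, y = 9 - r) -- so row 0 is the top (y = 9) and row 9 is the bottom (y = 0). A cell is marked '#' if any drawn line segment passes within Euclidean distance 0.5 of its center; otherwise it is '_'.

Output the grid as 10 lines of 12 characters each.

Segment 0: (9,2) -> (11,2)
Segment 1: (11,2) -> (7,2)
Segment 2: (7,2) -> (2,2)
Segment 3: (2,2) -> (2,7)

Answer: ____________
____________
__#_________
__#_________
__#_________
__#_________
__#_________
__##########
____________
____________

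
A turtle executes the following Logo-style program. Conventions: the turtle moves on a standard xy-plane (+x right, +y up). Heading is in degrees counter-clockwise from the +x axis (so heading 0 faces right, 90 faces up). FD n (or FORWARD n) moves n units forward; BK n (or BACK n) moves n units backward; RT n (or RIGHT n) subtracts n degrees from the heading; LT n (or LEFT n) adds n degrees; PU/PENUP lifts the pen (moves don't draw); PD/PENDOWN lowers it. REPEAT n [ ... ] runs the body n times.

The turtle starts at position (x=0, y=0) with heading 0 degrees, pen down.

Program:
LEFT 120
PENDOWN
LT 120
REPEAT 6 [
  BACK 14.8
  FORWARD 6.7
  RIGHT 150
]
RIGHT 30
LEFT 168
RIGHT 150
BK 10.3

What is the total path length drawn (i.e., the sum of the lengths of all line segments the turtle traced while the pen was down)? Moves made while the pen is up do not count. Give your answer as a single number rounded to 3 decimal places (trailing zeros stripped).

Answer: 139.3

Derivation:
Executing turtle program step by step:
Start: pos=(0,0), heading=0, pen down
LT 120: heading 0 -> 120
PD: pen down
LT 120: heading 120 -> 240
REPEAT 6 [
  -- iteration 1/6 --
  BK 14.8: (0,0) -> (7.4,12.817) [heading=240, draw]
  FD 6.7: (7.4,12.817) -> (4.05,7.015) [heading=240, draw]
  RT 150: heading 240 -> 90
  -- iteration 2/6 --
  BK 14.8: (4.05,7.015) -> (4.05,-7.785) [heading=90, draw]
  FD 6.7: (4.05,-7.785) -> (4.05,-1.085) [heading=90, draw]
  RT 150: heading 90 -> 300
  -- iteration 3/6 --
  BK 14.8: (4.05,-1.085) -> (-3.35,11.732) [heading=300, draw]
  FD 6.7: (-3.35,11.732) -> (0,5.93) [heading=300, draw]
  RT 150: heading 300 -> 150
  -- iteration 4/6 --
  BK 14.8: (0,5.93) -> (12.817,-1.47) [heading=150, draw]
  FD 6.7: (12.817,-1.47) -> (7.015,1.88) [heading=150, draw]
  RT 150: heading 150 -> 0
  -- iteration 5/6 --
  BK 14.8: (7.015,1.88) -> (-7.785,1.88) [heading=0, draw]
  FD 6.7: (-7.785,1.88) -> (-1.085,1.88) [heading=0, draw]
  RT 150: heading 0 -> 210
  -- iteration 6/6 --
  BK 14.8: (-1.085,1.88) -> (11.732,9.28) [heading=210, draw]
  FD 6.7: (11.732,9.28) -> (5.93,5.93) [heading=210, draw]
  RT 150: heading 210 -> 60
]
RT 30: heading 60 -> 30
LT 168: heading 30 -> 198
RT 150: heading 198 -> 48
BK 10.3: (5.93,5.93) -> (-0.962,-1.725) [heading=48, draw]
Final: pos=(-0.962,-1.725), heading=48, 13 segment(s) drawn

Segment lengths:
  seg 1: (0,0) -> (7.4,12.817), length = 14.8
  seg 2: (7.4,12.817) -> (4.05,7.015), length = 6.7
  seg 3: (4.05,7.015) -> (4.05,-7.785), length = 14.8
  seg 4: (4.05,-7.785) -> (4.05,-1.085), length = 6.7
  seg 5: (4.05,-1.085) -> (-3.35,11.732), length = 14.8
  seg 6: (-3.35,11.732) -> (0,5.93), length = 6.7
  seg 7: (0,5.93) -> (12.817,-1.47), length = 14.8
  seg 8: (12.817,-1.47) -> (7.015,1.88), length = 6.7
  seg 9: (7.015,1.88) -> (-7.785,1.88), length = 14.8
  seg 10: (-7.785,1.88) -> (-1.085,1.88), length = 6.7
  seg 11: (-1.085,1.88) -> (11.732,9.28), length = 14.8
  seg 12: (11.732,9.28) -> (5.93,5.93), length = 6.7
  seg 13: (5.93,5.93) -> (-0.962,-1.725), length = 10.3
Total = 139.3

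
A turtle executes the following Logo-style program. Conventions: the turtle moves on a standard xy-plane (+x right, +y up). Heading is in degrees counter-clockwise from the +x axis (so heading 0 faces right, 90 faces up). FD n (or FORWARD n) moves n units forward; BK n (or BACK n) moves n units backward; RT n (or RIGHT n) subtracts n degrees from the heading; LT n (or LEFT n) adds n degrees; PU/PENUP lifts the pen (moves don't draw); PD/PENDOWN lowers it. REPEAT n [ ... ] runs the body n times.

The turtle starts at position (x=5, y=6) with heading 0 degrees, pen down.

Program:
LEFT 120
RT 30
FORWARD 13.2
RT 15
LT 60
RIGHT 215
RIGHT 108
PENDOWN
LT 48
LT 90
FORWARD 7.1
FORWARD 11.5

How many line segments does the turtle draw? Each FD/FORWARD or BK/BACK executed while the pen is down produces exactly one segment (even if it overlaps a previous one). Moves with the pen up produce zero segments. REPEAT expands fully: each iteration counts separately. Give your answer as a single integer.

Executing turtle program step by step:
Start: pos=(5,6), heading=0, pen down
LT 120: heading 0 -> 120
RT 30: heading 120 -> 90
FD 13.2: (5,6) -> (5,19.2) [heading=90, draw]
RT 15: heading 90 -> 75
LT 60: heading 75 -> 135
RT 215: heading 135 -> 280
RT 108: heading 280 -> 172
PD: pen down
LT 48: heading 172 -> 220
LT 90: heading 220 -> 310
FD 7.1: (5,19.2) -> (9.564,13.761) [heading=310, draw]
FD 11.5: (9.564,13.761) -> (16.956,4.952) [heading=310, draw]
Final: pos=(16.956,4.952), heading=310, 3 segment(s) drawn
Segments drawn: 3

Answer: 3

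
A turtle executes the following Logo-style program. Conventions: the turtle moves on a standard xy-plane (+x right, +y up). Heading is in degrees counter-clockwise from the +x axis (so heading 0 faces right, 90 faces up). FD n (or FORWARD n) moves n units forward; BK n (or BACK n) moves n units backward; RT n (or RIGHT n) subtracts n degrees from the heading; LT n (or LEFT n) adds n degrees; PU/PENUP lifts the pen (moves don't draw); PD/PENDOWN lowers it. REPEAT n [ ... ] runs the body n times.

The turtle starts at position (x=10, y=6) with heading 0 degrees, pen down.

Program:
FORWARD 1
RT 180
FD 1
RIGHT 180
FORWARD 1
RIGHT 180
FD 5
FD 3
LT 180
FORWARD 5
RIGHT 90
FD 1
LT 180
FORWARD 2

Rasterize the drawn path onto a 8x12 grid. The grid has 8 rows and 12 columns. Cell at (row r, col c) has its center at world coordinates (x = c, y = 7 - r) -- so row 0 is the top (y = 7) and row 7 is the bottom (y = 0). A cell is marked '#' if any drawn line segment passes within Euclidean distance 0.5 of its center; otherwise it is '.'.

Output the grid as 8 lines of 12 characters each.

Answer: ........#...
...#########
........#...
............
............
............
............
............

Derivation:
Segment 0: (10,6) -> (11,6)
Segment 1: (11,6) -> (10,6)
Segment 2: (10,6) -> (11,6)
Segment 3: (11,6) -> (6,6)
Segment 4: (6,6) -> (3,6)
Segment 5: (3,6) -> (8,6)
Segment 6: (8,6) -> (8,5)
Segment 7: (8,5) -> (8,7)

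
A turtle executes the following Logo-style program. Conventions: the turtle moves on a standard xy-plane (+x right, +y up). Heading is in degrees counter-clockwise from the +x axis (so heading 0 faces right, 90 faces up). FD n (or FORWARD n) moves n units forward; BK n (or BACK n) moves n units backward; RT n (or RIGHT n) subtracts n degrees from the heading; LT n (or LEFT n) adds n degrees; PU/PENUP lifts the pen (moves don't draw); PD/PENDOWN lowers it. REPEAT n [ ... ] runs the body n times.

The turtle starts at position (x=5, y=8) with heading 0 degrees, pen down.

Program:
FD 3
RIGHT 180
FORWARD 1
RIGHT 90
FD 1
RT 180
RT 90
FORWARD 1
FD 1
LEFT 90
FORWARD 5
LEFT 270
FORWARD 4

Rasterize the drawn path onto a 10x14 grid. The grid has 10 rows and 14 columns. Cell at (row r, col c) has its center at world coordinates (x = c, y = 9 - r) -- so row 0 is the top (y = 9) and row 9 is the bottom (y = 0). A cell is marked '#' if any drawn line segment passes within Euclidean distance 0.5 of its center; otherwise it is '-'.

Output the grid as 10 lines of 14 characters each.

Segment 0: (5,8) -> (8,8)
Segment 1: (8,8) -> (7,8)
Segment 2: (7,8) -> (7,9)
Segment 3: (7,9) -> (6,9)
Segment 4: (6,9) -> (5,9)
Segment 5: (5,9) -> (5,4)
Segment 6: (5,4) -> (1,4)

Answer: -----###------
-----####-----
-----#--------
-----#--------
-----#--------
-#####--------
--------------
--------------
--------------
--------------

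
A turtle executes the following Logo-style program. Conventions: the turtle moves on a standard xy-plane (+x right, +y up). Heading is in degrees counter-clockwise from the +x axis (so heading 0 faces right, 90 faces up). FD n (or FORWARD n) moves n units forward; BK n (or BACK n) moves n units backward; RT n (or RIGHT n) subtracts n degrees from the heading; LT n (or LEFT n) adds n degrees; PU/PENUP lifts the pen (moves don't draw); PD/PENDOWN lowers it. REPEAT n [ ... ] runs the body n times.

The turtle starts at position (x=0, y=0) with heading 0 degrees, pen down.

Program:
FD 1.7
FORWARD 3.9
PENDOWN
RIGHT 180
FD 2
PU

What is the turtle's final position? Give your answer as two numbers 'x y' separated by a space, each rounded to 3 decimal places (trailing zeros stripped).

Executing turtle program step by step:
Start: pos=(0,0), heading=0, pen down
FD 1.7: (0,0) -> (1.7,0) [heading=0, draw]
FD 3.9: (1.7,0) -> (5.6,0) [heading=0, draw]
PD: pen down
RT 180: heading 0 -> 180
FD 2: (5.6,0) -> (3.6,0) [heading=180, draw]
PU: pen up
Final: pos=(3.6,0), heading=180, 3 segment(s) drawn

Answer: 3.6 0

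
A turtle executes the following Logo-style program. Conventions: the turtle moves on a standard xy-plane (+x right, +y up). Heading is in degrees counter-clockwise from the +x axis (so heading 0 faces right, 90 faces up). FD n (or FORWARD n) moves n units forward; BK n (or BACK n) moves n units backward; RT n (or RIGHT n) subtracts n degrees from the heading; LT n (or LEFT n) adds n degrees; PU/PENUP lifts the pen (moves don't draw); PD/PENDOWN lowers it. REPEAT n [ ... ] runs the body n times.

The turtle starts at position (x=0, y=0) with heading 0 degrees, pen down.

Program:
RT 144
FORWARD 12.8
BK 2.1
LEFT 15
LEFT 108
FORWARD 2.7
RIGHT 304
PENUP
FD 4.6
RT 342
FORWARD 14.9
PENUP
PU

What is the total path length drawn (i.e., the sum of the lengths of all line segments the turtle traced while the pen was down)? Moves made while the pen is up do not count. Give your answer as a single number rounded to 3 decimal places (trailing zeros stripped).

Executing turtle program step by step:
Start: pos=(0,0), heading=0, pen down
RT 144: heading 0 -> 216
FD 12.8: (0,0) -> (-10.355,-7.524) [heading=216, draw]
BK 2.1: (-10.355,-7.524) -> (-8.656,-6.289) [heading=216, draw]
LT 15: heading 216 -> 231
LT 108: heading 231 -> 339
FD 2.7: (-8.656,-6.289) -> (-6.136,-7.257) [heading=339, draw]
RT 304: heading 339 -> 35
PU: pen up
FD 4.6: (-6.136,-7.257) -> (-2.368,-4.618) [heading=35, move]
RT 342: heading 35 -> 53
FD 14.9: (-2.368,-4.618) -> (6.599,7.281) [heading=53, move]
PU: pen up
PU: pen up
Final: pos=(6.599,7.281), heading=53, 3 segment(s) drawn

Segment lengths:
  seg 1: (0,0) -> (-10.355,-7.524), length = 12.8
  seg 2: (-10.355,-7.524) -> (-8.656,-6.289), length = 2.1
  seg 3: (-8.656,-6.289) -> (-6.136,-7.257), length = 2.7
Total = 17.6

Answer: 17.6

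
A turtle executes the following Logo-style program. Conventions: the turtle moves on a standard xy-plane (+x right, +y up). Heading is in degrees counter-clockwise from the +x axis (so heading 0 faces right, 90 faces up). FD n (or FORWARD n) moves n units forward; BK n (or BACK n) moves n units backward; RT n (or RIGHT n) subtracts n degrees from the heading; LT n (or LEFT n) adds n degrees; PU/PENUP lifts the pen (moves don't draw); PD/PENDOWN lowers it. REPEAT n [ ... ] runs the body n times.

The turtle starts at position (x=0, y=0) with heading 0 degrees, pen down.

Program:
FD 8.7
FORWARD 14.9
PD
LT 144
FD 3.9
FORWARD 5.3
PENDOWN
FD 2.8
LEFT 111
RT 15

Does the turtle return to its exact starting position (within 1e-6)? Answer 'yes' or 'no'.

Executing turtle program step by step:
Start: pos=(0,0), heading=0, pen down
FD 8.7: (0,0) -> (8.7,0) [heading=0, draw]
FD 14.9: (8.7,0) -> (23.6,0) [heading=0, draw]
PD: pen down
LT 144: heading 0 -> 144
FD 3.9: (23.6,0) -> (20.445,2.292) [heading=144, draw]
FD 5.3: (20.445,2.292) -> (16.157,5.408) [heading=144, draw]
PD: pen down
FD 2.8: (16.157,5.408) -> (13.892,7.053) [heading=144, draw]
LT 111: heading 144 -> 255
RT 15: heading 255 -> 240
Final: pos=(13.892,7.053), heading=240, 5 segment(s) drawn

Start position: (0, 0)
Final position: (13.892, 7.053)
Distance = 15.58; >= 1e-6 -> NOT closed

Answer: no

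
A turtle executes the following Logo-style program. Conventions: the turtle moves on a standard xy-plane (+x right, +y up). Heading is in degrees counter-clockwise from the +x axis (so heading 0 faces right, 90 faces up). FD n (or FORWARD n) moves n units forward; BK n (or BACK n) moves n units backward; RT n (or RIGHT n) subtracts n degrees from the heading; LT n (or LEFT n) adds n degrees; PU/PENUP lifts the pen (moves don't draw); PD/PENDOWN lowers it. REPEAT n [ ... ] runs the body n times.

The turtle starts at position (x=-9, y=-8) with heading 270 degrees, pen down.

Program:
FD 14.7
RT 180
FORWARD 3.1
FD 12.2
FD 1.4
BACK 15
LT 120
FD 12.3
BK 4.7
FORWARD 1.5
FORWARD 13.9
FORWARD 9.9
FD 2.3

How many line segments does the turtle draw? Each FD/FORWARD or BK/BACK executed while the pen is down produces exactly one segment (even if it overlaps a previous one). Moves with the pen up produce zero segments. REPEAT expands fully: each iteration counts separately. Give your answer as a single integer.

Executing turtle program step by step:
Start: pos=(-9,-8), heading=270, pen down
FD 14.7: (-9,-8) -> (-9,-22.7) [heading=270, draw]
RT 180: heading 270 -> 90
FD 3.1: (-9,-22.7) -> (-9,-19.6) [heading=90, draw]
FD 12.2: (-9,-19.6) -> (-9,-7.4) [heading=90, draw]
FD 1.4: (-9,-7.4) -> (-9,-6) [heading=90, draw]
BK 15: (-9,-6) -> (-9,-21) [heading=90, draw]
LT 120: heading 90 -> 210
FD 12.3: (-9,-21) -> (-19.652,-27.15) [heading=210, draw]
BK 4.7: (-19.652,-27.15) -> (-15.582,-24.8) [heading=210, draw]
FD 1.5: (-15.582,-24.8) -> (-16.881,-25.55) [heading=210, draw]
FD 13.9: (-16.881,-25.55) -> (-28.919,-32.5) [heading=210, draw]
FD 9.9: (-28.919,-32.5) -> (-37.492,-37.45) [heading=210, draw]
FD 2.3: (-37.492,-37.45) -> (-39.484,-38.6) [heading=210, draw]
Final: pos=(-39.484,-38.6), heading=210, 11 segment(s) drawn
Segments drawn: 11

Answer: 11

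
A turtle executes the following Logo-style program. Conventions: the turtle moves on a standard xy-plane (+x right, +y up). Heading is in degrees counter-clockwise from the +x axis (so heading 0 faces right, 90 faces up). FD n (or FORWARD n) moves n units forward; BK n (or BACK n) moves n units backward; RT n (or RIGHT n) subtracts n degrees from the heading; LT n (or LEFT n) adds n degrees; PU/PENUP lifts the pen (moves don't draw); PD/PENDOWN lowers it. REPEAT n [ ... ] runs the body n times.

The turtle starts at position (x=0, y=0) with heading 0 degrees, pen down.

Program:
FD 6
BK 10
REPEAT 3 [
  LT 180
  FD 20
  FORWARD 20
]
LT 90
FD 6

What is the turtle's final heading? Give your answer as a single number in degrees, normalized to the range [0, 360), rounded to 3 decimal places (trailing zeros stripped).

Answer: 270

Derivation:
Executing turtle program step by step:
Start: pos=(0,0), heading=0, pen down
FD 6: (0,0) -> (6,0) [heading=0, draw]
BK 10: (6,0) -> (-4,0) [heading=0, draw]
REPEAT 3 [
  -- iteration 1/3 --
  LT 180: heading 0 -> 180
  FD 20: (-4,0) -> (-24,0) [heading=180, draw]
  FD 20: (-24,0) -> (-44,0) [heading=180, draw]
  -- iteration 2/3 --
  LT 180: heading 180 -> 0
  FD 20: (-44,0) -> (-24,0) [heading=0, draw]
  FD 20: (-24,0) -> (-4,0) [heading=0, draw]
  -- iteration 3/3 --
  LT 180: heading 0 -> 180
  FD 20: (-4,0) -> (-24,0) [heading=180, draw]
  FD 20: (-24,0) -> (-44,0) [heading=180, draw]
]
LT 90: heading 180 -> 270
FD 6: (-44,0) -> (-44,-6) [heading=270, draw]
Final: pos=(-44,-6), heading=270, 9 segment(s) drawn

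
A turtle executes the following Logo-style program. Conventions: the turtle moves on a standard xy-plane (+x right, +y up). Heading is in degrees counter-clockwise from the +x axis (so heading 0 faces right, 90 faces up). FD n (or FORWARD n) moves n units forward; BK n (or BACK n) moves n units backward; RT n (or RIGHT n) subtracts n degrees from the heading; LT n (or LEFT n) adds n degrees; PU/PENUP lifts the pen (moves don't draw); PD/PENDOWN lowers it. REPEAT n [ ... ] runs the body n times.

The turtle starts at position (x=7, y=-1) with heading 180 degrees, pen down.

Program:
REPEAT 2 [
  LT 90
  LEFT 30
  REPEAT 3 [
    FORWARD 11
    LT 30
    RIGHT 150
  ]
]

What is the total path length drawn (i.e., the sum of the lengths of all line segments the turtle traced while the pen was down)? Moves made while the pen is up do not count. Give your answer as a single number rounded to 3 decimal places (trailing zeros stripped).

Answer: 66

Derivation:
Executing turtle program step by step:
Start: pos=(7,-1), heading=180, pen down
REPEAT 2 [
  -- iteration 1/2 --
  LT 90: heading 180 -> 270
  LT 30: heading 270 -> 300
  REPEAT 3 [
    -- iteration 1/3 --
    FD 11: (7,-1) -> (12.5,-10.526) [heading=300, draw]
    LT 30: heading 300 -> 330
    RT 150: heading 330 -> 180
    -- iteration 2/3 --
    FD 11: (12.5,-10.526) -> (1.5,-10.526) [heading=180, draw]
    LT 30: heading 180 -> 210
    RT 150: heading 210 -> 60
    -- iteration 3/3 --
    FD 11: (1.5,-10.526) -> (7,-1) [heading=60, draw]
    LT 30: heading 60 -> 90
    RT 150: heading 90 -> 300
  ]
  -- iteration 2/2 --
  LT 90: heading 300 -> 30
  LT 30: heading 30 -> 60
  REPEAT 3 [
    -- iteration 1/3 --
    FD 11: (7,-1) -> (12.5,8.526) [heading=60, draw]
    LT 30: heading 60 -> 90
    RT 150: heading 90 -> 300
    -- iteration 2/3 --
    FD 11: (12.5,8.526) -> (18,-1) [heading=300, draw]
    LT 30: heading 300 -> 330
    RT 150: heading 330 -> 180
    -- iteration 3/3 --
    FD 11: (18,-1) -> (7,-1) [heading=180, draw]
    LT 30: heading 180 -> 210
    RT 150: heading 210 -> 60
  ]
]
Final: pos=(7,-1), heading=60, 6 segment(s) drawn

Segment lengths:
  seg 1: (7,-1) -> (12.5,-10.526), length = 11
  seg 2: (12.5,-10.526) -> (1.5,-10.526), length = 11
  seg 3: (1.5,-10.526) -> (7,-1), length = 11
  seg 4: (7,-1) -> (12.5,8.526), length = 11
  seg 5: (12.5,8.526) -> (18,-1), length = 11
  seg 6: (18,-1) -> (7,-1), length = 11
Total = 66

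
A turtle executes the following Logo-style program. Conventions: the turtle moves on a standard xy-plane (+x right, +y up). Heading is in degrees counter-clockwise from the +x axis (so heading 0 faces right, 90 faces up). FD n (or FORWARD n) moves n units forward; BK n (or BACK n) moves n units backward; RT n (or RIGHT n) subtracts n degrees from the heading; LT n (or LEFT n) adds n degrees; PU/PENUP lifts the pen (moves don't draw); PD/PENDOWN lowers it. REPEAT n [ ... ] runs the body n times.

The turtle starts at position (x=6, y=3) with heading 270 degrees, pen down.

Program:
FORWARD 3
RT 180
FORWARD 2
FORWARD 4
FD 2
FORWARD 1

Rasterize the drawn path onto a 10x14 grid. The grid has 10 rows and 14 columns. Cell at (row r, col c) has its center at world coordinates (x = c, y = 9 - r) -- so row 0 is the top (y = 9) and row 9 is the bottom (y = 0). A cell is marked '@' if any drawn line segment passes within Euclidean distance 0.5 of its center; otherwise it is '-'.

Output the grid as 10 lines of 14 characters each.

Segment 0: (6,3) -> (6,0)
Segment 1: (6,0) -> (6,2)
Segment 2: (6,2) -> (6,6)
Segment 3: (6,6) -> (6,8)
Segment 4: (6,8) -> (6,9)

Answer: ------@-------
------@-------
------@-------
------@-------
------@-------
------@-------
------@-------
------@-------
------@-------
------@-------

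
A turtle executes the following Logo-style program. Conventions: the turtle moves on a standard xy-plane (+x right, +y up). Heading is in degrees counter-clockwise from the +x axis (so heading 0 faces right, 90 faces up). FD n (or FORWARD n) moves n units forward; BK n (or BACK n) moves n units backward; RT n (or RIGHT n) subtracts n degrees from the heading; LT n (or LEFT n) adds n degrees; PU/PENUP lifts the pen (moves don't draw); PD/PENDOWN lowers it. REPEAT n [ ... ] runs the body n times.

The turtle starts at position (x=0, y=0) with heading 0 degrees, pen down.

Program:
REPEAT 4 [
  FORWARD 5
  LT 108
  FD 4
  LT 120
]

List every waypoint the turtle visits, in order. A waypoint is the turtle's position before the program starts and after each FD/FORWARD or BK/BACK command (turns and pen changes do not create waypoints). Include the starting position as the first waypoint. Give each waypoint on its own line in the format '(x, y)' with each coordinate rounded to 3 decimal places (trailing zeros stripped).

Executing turtle program step by step:
Start: pos=(0,0), heading=0, pen down
REPEAT 4 [
  -- iteration 1/4 --
  FD 5: (0,0) -> (5,0) [heading=0, draw]
  LT 108: heading 0 -> 108
  FD 4: (5,0) -> (3.764,3.804) [heading=108, draw]
  LT 120: heading 108 -> 228
  -- iteration 2/4 --
  FD 5: (3.764,3.804) -> (0.418,0.089) [heading=228, draw]
  LT 108: heading 228 -> 336
  FD 4: (0.418,0.089) -> (4.072,-1.538) [heading=336, draw]
  LT 120: heading 336 -> 96
  -- iteration 3/4 --
  FD 5: (4.072,-1.538) -> (3.55,3.434) [heading=96, draw]
  LT 108: heading 96 -> 204
  FD 4: (3.55,3.434) -> (-0.104,1.807) [heading=204, draw]
  LT 120: heading 204 -> 324
  -- iteration 4/4 --
  FD 5: (-0.104,1.807) -> (3.941,-1.132) [heading=324, draw]
  LT 108: heading 324 -> 72
  FD 4: (3.941,-1.132) -> (5.177,2.673) [heading=72, draw]
  LT 120: heading 72 -> 192
]
Final: pos=(5.177,2.673), heading=192, 8 segment(s) drawn
Waypoints (9 total):
(0, 0)
(5, 0)
(3.764, 3.804)
(0.418, 0.089)
(4.072, -1.538)
(3.55, 3.434)
(-0.104, 1.807)
(3.941, -1.132)
(5.177, 2.673)

Answer: (0, 0)
(5, 0)
(3.764, 3.804)
(0.418, 0.089)
(4.072, -1.538)
(3.55, 3.434)
(-0.104, 1.807)
(3.941, -1.132)
(5.177, 2.673)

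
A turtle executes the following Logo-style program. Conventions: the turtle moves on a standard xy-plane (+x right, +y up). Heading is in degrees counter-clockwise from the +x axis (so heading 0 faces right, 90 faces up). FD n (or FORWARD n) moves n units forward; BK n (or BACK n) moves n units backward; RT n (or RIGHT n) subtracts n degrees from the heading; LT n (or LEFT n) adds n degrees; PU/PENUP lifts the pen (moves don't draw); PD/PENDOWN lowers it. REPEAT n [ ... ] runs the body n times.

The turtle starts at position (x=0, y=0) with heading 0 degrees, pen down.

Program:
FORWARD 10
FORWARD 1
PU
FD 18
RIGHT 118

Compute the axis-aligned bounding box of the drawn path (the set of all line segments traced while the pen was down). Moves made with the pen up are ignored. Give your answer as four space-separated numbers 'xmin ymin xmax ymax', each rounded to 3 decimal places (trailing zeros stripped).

Answer: 0 0 11 0

Derivation:
Executing turtle program step by step:
Start: pos=(0,0), heading=0, pen down
FD 10: (0,0) -> (10,0) [heading=0, draw]
FD 1: (10,0) -> (11,0) [heading=0, draw]
PU: pen up
FD 18: (11,0) -> (29,0) [heading=0, move]
RT 118: heading 0 -> 242
Final: pos=(29,0), heading=242, 2 segment(s) drawn

Segment endpoints: x in {0, 10, 11}, y in {0}
xmin=0, ymin=0, xmax=11, ymax=0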